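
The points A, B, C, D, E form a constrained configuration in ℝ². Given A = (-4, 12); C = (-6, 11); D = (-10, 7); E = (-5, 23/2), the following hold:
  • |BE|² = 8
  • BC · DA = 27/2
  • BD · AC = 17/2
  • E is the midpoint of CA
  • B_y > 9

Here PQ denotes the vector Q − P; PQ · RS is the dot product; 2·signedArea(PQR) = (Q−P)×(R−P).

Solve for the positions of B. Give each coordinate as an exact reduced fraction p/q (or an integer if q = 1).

1. B_x = -7  [BD · AC = 17/2 ∩ BC · DA = 27/2]
2. B_y = 19/2  [BD · AC = 17/2 ∩ BC · DA = 27/2]
   → B = (-7, 19/2)

B = (-7, 19/2)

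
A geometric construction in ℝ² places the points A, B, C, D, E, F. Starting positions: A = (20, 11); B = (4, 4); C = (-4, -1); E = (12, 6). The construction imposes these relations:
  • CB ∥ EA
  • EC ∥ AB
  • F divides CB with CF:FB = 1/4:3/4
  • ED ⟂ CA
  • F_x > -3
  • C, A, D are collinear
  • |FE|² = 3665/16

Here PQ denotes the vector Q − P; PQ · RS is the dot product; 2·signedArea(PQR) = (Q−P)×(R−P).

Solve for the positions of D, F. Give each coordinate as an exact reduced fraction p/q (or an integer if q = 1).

1. D_x = 58/5  [C, A, D are collinear ∩ ED ⟂ CA]
2. D_y = 34/5  [C, A, D are collinear ∩ ED ⟂ CA]
   → D = (58/5, 34/5)
3. F_x = -2  [F divides CB with CF:FB = 1/4:3/4]
4. F_y = 1/4  [F divides CB with CF:FB = 1/4:3/4]
   → F = (-2, 1/4)

D = (58/5, 34/5)
F = (-2, 1/4)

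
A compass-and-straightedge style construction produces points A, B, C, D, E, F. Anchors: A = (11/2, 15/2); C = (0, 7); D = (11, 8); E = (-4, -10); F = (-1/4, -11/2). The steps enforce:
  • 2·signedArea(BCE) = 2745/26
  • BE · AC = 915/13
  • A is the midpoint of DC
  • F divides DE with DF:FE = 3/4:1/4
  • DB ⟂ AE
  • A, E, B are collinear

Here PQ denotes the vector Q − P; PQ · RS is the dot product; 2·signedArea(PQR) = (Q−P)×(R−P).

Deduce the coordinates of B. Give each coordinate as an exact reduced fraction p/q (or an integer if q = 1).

1. B_x = 181/26  [A, E, B are collinear ∩ DB ⟂ AE]
2. B_y = 265/26  [A, E, B are collinear ∩ DB ⟂ AE]
   → B = (181/26, 265/26)

B = (181/26, 265/26)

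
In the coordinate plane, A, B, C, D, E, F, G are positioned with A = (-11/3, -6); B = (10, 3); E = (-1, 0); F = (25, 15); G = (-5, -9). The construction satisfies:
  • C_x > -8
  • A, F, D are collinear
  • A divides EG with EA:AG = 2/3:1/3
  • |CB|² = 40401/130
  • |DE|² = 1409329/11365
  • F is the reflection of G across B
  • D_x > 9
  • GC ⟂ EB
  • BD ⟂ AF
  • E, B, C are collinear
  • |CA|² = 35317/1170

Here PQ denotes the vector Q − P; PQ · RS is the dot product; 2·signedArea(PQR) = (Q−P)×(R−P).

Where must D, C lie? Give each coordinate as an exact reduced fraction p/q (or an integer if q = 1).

1. D_x = 108169/11365  [A, F, D are collinear ∩ BD ⟂ AF]
2. D_y = 41577/11365  [A, F, D are collinear ∩ BD ⟂ AF]
   → D = (108169/11365, 41577/11365)
3. C_x = -911/130  [E, B, C are collinear ∩ GC ⟂ EB]
4. C_y = -213/130  [E, B, C are collinear ∩ GC ⟂ EB]
   → C = (-911/130, -213/130)

C = (-911/130, -213/130)
D = (108169/11365, 41577/11365)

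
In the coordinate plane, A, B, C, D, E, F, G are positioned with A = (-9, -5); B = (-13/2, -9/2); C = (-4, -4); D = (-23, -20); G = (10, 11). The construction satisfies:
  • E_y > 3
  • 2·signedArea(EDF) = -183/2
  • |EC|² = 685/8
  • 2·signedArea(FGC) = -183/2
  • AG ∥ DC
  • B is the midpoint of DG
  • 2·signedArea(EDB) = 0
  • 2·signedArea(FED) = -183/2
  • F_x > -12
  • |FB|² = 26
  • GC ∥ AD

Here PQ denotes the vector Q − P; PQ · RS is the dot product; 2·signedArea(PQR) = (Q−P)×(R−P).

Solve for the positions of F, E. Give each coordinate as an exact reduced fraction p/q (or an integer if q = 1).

1. E_x = 7/4  [line -31/2·x + 33/2·y + -53/2 = 0 ∩ |EC|² = 685/8]
2. E_y = 13/4  [line -31/2·x + 33/2·y + -53/2 = 0 ∩ |EC|² = 685/8]
   → E = (7/4, 13/4)
3. F_x = -23/2  [2·signedArea(FED) = -183/2 ∩ 2·signedArea(FGC) = -183/2]
4. F_y = -11/2  [2·signedArea(FED) = -183/2 ∩ 2·signedArea(FGC) = -183/2]
   → F = (-23/2, -11/2)

E = (7/4, 13/4)
F = (-23/2, -11/2)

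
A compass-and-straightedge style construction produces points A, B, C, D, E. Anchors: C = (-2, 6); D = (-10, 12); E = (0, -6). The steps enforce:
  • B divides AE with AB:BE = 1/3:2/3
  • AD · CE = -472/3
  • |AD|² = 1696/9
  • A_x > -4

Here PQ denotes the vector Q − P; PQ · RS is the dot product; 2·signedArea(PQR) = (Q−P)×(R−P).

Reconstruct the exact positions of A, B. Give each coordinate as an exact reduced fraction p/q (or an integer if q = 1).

A = (-10/3, 0)
B = (-20/9, -2)

1. A_x = -10/3  [line -2·x + 12·y + -20/3 = 0 ∩ |AD|² = 1696/9]
2. A_y = 0  [line -2·x + 12·y + -20/3 = 0 ∩ |AD|² = 1696/9]
   → A = (-10/3, 0)
3. B_x = -20/9  [B divides AE with AB:BE = 1/3:2/3]
4. B_y = -2  [B divides AE with AB:BE = 1/3:2/3]
   → B = (-20/9, -2)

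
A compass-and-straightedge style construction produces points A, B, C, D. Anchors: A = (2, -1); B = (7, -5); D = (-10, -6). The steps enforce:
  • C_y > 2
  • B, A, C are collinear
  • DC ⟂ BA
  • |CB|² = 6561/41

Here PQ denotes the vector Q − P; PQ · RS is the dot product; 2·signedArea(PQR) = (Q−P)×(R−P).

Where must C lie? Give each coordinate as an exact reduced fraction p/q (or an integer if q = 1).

C = (-118/41, 119/41)

1. C_x = -118/41  [B, A, C are collinear ∩ DC ⟂ BA]
2. C_y = 119/41  [B, A, C are collinear ∩ DC ⟂ BA]
   → C = (-118/41, 119/41)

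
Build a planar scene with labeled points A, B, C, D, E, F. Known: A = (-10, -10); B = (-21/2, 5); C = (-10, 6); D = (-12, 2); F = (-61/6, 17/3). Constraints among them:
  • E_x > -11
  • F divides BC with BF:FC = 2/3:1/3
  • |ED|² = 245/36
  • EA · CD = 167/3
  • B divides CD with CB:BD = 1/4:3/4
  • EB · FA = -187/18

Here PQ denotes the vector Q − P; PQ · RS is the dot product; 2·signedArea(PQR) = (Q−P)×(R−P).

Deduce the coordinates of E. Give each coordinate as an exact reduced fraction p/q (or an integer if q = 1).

1. E_x = -65/6  [EA · CD = 167/3 ∩ EB · FA = -187/18]
2. E_y = 13/3  [EA · CD = 167/3 ∩ EB · FA = -187/18]
   → E = (-65/6, 13/3)

E = (-65/6, 13/3)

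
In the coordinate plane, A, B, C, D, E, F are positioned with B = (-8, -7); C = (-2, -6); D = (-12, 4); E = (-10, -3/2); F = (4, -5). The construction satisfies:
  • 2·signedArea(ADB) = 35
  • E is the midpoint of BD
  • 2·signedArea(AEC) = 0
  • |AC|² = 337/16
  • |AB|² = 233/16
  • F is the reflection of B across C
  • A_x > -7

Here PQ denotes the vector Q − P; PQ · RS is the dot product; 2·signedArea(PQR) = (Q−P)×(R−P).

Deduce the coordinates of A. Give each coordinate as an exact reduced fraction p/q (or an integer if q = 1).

1. A_x = -6  [2·signedArea(AEC) = 0 ∩ 2·signedArea(ADB) = 35]
2. A_y = -15/4  [2·signedArea(AEC) = 0 ∩ 2·signedArea(ADB) = 35]
   → A = (-6, -15/4)

A = (-6, -15/4)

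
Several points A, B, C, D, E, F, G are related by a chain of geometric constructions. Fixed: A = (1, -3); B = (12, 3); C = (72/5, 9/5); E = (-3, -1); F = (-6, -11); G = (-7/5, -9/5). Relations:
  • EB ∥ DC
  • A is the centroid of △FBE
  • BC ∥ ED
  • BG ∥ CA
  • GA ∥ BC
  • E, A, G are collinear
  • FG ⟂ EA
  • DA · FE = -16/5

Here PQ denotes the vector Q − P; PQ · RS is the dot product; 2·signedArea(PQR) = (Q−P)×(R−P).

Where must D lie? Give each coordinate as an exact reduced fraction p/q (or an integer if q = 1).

D = (-3/5, -11/5)

1. D_x = -3/5  [EB ∥ DC ∩ BC ∥ ED]
2. D_y = -11/5  [EB ∥ DC ∩ BC ∥ ED]
   → D = (-3/5, -11/5)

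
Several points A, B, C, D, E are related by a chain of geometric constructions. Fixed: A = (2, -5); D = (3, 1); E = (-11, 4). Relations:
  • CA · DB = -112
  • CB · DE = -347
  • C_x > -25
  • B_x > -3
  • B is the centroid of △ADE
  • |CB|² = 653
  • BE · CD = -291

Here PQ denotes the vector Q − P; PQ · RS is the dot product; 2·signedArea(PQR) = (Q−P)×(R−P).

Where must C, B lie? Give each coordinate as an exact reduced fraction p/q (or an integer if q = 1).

B = (-2, 0)
C = (-24, 13)

1. B_x = -2  [B is the centroid of △ADE]
2. B_y = 0  [B is the centroid of △ADE]
   → B = (-2, 0)
3. C_x = -24  [CA · DB = -112 ∩ BE · CD = -291]
4. C_y = 13  [CA · DB = -112 ∩ BE · CD = -291]
   → C = (-24, 13)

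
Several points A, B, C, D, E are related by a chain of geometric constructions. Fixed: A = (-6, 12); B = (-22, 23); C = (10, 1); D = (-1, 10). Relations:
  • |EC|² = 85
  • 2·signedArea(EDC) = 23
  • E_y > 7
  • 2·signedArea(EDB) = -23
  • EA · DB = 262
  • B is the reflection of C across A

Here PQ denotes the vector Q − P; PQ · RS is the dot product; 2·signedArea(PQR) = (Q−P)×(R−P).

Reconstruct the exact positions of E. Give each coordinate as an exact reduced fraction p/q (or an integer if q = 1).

E = (4, 8)

1. E_x = 4  [2·signedArea(EDB) = -23 ∩ EA · DB = 262]
2. E_y = 8  [2·signedArea(EDB) = -23 ∩ EA · DB = 262]
   → E = (4, 8)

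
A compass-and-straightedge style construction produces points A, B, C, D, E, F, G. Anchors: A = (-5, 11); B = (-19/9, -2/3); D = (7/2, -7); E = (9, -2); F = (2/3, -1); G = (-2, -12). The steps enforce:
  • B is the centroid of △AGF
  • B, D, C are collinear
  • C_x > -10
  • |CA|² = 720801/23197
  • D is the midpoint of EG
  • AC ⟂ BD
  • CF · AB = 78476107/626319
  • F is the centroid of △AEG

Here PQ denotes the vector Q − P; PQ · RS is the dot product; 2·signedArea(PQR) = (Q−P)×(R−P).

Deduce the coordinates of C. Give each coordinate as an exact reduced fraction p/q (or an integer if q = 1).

1. C_x = -212771/23197  [B, D, C are collinear ∩ AC ⟂ BD]
2. C_y = 169418/23197  [B, D, C are collinear ∩ AC ⟂ BD]
   → C = (-212771/23197, 169418/23197)

C = (-212771/23197, 169418/23197)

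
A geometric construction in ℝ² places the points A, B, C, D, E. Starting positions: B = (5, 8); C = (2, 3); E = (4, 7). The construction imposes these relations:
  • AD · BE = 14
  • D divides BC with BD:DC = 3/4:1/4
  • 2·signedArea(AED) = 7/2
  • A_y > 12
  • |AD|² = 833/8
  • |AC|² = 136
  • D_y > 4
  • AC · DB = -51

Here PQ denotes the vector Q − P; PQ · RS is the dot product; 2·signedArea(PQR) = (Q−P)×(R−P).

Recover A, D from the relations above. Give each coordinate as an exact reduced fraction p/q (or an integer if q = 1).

A = (8, 13)
D = (11/4, 17/4)

1. D_x = 11/4  [D divides BC with BD:DC = 3/4:1/4]
2. D_y = 17/4  [D divides BC with BD:DC = 3/4:1/4]
   → D = (11/4, 17/4)
3. A_x = 8  [2·signedArea(AED) = 7/2 ∩ AC · DB = -51]
4. A_y = 13  [2·signedArea(AED) = 7/2 ∩ AC · DB = -51]
   → A = (8, 13)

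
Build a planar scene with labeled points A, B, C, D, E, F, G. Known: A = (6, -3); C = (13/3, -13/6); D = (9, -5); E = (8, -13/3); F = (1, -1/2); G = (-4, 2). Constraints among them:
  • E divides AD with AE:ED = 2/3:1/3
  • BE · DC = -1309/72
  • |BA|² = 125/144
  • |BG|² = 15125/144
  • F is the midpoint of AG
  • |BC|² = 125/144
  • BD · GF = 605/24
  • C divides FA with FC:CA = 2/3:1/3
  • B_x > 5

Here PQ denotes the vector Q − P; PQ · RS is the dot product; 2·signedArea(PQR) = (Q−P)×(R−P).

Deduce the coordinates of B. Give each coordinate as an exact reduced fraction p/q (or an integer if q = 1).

B = (31/6, -31/12)

1. B_x = 31/6  [BD · GF = 605/24 ∩ BE · DC = -1309/72]
2. B_y = -31/12  [BD · GF = 605/24 ∩ BE · DC = -1309/72]
   → B = (31/6, -31/12)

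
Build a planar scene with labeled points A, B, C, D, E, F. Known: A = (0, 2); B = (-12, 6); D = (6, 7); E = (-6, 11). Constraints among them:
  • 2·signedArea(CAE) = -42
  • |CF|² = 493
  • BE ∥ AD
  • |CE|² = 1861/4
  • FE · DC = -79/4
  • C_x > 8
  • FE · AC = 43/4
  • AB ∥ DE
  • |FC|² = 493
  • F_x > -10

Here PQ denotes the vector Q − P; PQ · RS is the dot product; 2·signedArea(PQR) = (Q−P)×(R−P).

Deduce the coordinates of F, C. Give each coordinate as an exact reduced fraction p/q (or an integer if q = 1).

C = (9, -9/2)
F = (-9, 17/2)

1. C_x = 9  [line -9·x + -6·y + 54 = 0 ∩ |CE|² = 1861/4]
2. C_y = -9/2  [line -9·x + -6·y + 54 = 0 ∩ |CE|² = 1861/4]
   → C = (9, -9/2)
3. F_x = -9  [FE · AC = 43/4 ∩ FE · DC = -79/4]
4. F_y = 17/2  [FE · AC = 43/4 ∩ FE · DC = -79/4]
   → F = (-9, 17/2)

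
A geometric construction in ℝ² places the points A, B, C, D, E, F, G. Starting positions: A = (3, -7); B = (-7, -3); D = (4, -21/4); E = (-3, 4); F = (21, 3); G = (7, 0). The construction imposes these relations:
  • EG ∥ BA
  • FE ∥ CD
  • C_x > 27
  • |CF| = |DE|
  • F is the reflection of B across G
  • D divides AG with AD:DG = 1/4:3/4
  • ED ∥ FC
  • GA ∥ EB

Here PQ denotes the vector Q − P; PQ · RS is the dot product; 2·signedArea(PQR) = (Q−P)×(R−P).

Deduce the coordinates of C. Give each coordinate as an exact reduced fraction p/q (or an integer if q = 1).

1. C_x = 28  [FE ∥ CD ∩ ED ∥ FC]
2. C_y = -25/4  [FE ∥ CD ∩ ED ∥ FC]
   → C = (28, -25/4)

C = (28, -25/4)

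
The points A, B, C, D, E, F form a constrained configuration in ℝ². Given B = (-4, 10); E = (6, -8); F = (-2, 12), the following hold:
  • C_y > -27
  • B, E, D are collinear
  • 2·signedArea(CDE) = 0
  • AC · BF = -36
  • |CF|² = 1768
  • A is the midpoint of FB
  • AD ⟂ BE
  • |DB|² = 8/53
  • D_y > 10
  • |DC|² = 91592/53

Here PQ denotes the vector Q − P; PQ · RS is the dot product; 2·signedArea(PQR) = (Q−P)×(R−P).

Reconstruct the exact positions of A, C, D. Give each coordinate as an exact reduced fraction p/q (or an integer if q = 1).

1. A_x = -3  [A is the midpoint of FB]
2. A_y = 11  [A is the midpoint of FB]
   → A = (-3, 11)
3. D_x = -222/53  [B, E, D are collinear ∩ AD ⟂ BE]
4. D_y = 548/53  [B, E, D are collinear ∩ AD ⟂ BE]
   → D = (-222/53, 548/53)
5. C_x = 16  [2·signedArea(CDE) = 0 ∩ AC · BF = -36]
6. C_y = -26  [2·signedArea(CDE) = 0 ∩ AC · BF = -36]
   → C = (16, -26)

A = (-3, 11)
C = (16, -26)
D = (-222/53, 548/53)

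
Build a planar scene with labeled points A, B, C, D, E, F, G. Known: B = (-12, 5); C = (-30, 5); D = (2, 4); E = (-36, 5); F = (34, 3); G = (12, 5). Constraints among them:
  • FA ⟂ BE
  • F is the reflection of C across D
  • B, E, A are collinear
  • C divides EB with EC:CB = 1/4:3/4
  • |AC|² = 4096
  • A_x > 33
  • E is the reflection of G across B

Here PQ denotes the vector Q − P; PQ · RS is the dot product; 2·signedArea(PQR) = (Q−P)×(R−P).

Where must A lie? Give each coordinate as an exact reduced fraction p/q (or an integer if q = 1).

1. A_x = 34  [B, E, A are collinear ∩ FA ⟂ BE]
2. A_y = 5  [B, E, A are collinear ∩ FA ⟂ BE]
   → A = (34, 5)

A = (34, 5)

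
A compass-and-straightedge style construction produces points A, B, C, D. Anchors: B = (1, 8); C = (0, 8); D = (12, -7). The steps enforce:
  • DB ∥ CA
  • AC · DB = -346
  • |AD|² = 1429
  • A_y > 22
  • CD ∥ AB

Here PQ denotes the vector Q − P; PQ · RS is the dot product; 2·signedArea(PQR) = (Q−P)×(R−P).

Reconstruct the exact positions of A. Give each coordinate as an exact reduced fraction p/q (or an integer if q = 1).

A = (-11, 23)

1. A_x = -11  [CD ∥ AB ∩ DB ∥ CA]
2. A_y = 23  [CD ∥ AB ∩ DB ∥ CA]
   → A = (-11, 23)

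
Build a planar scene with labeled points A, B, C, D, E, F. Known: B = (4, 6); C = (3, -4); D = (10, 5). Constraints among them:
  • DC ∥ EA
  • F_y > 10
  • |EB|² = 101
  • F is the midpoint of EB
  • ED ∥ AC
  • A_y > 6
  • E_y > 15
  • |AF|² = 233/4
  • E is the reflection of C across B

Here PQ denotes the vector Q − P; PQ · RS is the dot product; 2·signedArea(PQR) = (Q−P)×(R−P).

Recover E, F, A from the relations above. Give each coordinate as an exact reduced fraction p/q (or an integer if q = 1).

1. E_x = 5  [E is the reflection of C across B]
2. E_y = 16  [E is the reflection of C across B]
   → E = (5, 16)
3. F_x = 9/2  [F is the midpoint of EB]
4. F_y = 11  [F is the midpoint of EB]
   → F = (9/2, 11)
5. A_x = -2  [ED ∥ AC ∩ DC ∥ EA]
6. A_y = 7  [ED ∥ AC ∩ DC ∥ EA]
   → A = (-2, 7)

A = (-2, 7)
E = (5, 16)
F = (9/2, 11)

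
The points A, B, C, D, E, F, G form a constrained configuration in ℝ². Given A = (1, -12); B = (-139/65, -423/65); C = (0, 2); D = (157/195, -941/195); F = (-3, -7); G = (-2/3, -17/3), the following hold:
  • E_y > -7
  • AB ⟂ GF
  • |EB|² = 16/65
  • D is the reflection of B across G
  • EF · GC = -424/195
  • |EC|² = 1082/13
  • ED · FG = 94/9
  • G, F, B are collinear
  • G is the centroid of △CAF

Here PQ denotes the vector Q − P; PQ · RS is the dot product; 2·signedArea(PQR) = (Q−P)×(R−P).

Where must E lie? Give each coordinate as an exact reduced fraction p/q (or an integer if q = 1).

E = (-167/65, -439/65)

1. E_x = -167/65  [EF · GC = -424/195 ∩ ED · FG = 94/9]
2. E_y = -439/65  [EF · GC = -424/195 ∩ ED · FG = 94/9]
   → E = (-167/65, -439/65)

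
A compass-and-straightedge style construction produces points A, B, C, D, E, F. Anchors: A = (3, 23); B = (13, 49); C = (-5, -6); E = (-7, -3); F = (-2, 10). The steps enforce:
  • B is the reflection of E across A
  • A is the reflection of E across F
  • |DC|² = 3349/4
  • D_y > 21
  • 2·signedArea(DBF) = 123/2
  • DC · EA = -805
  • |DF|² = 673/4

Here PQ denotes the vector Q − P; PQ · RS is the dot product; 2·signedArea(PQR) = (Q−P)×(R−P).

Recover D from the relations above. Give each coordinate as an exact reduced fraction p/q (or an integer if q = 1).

D = (4, 43/2)

1. D_x = 4  [DC · EA = -805 ∩ 2·signedArea(DBF) = 123/2]
2. D_y = 43/2  [DC · EA = -805 ∩ 2·signedArea(DBF) = 123/2]
   → D = (4, 43/2)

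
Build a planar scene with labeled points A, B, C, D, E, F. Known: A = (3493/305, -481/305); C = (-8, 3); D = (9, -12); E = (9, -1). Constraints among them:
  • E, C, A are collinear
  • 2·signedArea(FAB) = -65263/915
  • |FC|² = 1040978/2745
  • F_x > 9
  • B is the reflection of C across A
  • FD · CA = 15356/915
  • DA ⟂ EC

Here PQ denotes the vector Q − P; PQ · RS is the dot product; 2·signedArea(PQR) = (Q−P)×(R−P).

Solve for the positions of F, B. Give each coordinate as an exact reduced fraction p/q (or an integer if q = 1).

B = (9426/305, -1877/305)
F = (8983/915, -1482/305)

1. B_x = 9426/305  [B is the reflection of C across A]
2. B_y = -1877/305  [B is the reflection of C across A]
   → B = (9426/305, -1877/305)
3. F_x = 8983/915  [FD · CA = 15356/915 ∩ 2·signedArea(FAB) = -65263/915]
4. F_y = -1482/305  [FD · CA = 15356/915 ∩ 2·signedArea(FAB) = -65263/915]
   → F = (8983/915, -1482/305)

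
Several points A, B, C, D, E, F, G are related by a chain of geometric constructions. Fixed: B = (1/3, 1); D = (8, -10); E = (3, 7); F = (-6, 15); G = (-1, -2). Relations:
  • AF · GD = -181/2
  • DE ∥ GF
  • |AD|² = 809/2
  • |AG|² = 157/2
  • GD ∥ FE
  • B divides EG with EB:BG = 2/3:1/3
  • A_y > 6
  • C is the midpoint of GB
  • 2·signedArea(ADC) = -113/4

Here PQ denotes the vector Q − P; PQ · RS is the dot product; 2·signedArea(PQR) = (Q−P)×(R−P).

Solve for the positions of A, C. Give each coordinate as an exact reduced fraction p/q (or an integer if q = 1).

1. A_x = -7/2  [line -9·x + 8·y + -167/2 = 0 ∩ |AD|² = 809/2]
2. A_y = 13/2  [line -9·x + 8·y + -167/2 = 0 ∩ |AD|² = 809/2]
   → A = (-7/2, 13/2)
3. C_x = -1/3  [C is the midpoint of GB]
4. C_y = -1/2  [C is the midpoint of GB]
   → C = (-1/3, -1/2)

A = (-7/2, 13/2)
C = (-1/3, -1/2)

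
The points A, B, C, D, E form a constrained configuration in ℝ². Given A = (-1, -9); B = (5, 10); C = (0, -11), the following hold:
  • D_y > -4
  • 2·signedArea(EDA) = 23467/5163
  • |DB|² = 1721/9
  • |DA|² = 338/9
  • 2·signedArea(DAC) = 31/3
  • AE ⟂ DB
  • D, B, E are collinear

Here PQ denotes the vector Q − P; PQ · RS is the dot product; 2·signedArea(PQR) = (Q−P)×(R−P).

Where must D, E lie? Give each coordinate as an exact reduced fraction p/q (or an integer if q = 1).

1. D_x = 4/3  [line 2·x + 1·y + 2/3 = 0 ∩ |DA|² = 338/9]
2. D_y = -10/3  [line 2·x + 1·y + 2/3 = 0 ∩ |DA|² = 338/9]
   → D = (4/3, -10/3)
3. E_x = -481/1721  [D, B, E are collinear ∩ AE ⟂ DB]
4. E_y = -15830/1721  [D, B, E are collinear ∩ AE ⟂ DB]
   → E = (-481/1721, -15830/1721)

D = (4/3, -10/3)
E = (-481/1721, -15830/1721)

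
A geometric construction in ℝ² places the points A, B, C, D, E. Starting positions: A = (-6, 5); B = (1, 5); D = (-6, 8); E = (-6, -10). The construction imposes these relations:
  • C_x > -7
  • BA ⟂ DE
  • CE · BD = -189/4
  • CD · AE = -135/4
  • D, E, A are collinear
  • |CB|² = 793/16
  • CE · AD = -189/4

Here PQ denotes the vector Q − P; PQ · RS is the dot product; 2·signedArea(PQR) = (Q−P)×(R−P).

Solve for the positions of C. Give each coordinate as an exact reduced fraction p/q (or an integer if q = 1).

C = (-6, 23/4)

1. C_x = -6  [CE · AD = -189/4 ∩ CE · BD = -189/4]
2. C_y = 23/4  [CE · AD = -189/4 ∩ CE · BD = -189/4]
   → C = (-6, 23/4)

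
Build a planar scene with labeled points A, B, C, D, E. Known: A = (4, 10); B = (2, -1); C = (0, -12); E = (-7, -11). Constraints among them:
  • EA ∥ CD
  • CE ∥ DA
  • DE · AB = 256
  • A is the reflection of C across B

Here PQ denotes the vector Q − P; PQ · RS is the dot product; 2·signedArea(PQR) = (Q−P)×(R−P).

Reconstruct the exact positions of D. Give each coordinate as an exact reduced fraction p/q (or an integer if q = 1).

1. D_x = 11  [CE ∥ DA ∩ EA ∥ CD]
2. D_y = 9  [CE ∥ DA ∩ EA ∥ CD]
   → D = (11, 9)

D = (11, 9)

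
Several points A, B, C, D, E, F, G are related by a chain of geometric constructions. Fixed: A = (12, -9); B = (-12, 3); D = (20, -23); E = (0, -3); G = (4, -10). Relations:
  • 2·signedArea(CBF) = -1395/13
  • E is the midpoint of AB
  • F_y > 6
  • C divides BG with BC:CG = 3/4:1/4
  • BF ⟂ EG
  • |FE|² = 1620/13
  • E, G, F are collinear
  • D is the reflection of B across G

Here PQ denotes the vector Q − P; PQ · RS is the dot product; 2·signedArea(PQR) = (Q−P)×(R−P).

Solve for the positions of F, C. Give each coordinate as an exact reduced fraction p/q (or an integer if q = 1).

C = (0, -27/4)
F = (-72/13, 87/13)

1. F_x = -72/13  [E, G, F are collinear ∩ BF ⟂ EG]
2. F_y = 87/13  [E, G, F are collinear ∩ BF ⟂ EG]
   → F = (-72/13, 87/13)
3. C_x = 0  [C divides BG with BC:CG = 3/4:1/4]
4. C_y = -27/4  [C divides BG with BC:CG = 3/4:1/4]
   → C = (0, -27/4)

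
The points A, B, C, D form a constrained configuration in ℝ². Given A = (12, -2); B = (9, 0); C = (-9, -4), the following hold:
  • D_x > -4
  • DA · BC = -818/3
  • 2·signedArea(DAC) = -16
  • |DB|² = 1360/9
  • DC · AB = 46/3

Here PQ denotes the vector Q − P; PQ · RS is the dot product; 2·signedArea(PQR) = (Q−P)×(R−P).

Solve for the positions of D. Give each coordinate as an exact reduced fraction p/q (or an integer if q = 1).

1. D_x = -3  [DA · BC = -818/3 ∩ 2·signedArea(DAC) = -16]
2. D_y = -8/3  [DA · BC = -818/3 ∩ 2·signedArea(DAC) = -16]
   → D = (-3, -8/3)

D = (-3, -8/3)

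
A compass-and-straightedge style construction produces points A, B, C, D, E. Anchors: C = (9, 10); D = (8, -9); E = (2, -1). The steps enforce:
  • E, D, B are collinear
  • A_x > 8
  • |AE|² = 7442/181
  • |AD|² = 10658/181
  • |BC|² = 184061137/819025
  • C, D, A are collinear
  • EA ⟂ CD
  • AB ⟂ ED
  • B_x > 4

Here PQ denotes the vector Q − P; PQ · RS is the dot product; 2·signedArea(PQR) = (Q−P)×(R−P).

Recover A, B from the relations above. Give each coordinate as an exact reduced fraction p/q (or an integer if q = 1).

A = (1521/181, -242/181)
B = (20213/4525, -19409/4525)

1. A_x = 1521/181  [C, D, A are collinear ∩ EA ⟂ CD]
2. A_y = -242/181  [C, D, A are collinear ∩ EA ⟂ CD]
   → A = (1521/181, -242/181)
3. B_x = 20213/4525  [E, D, B are collinear ∩ AB ⟂ ED]
4. B_y = -19409/4525  [E, D, B are collinear ∩ AB ⟂ ED]
   → B = (20213/4525, -19409/4525)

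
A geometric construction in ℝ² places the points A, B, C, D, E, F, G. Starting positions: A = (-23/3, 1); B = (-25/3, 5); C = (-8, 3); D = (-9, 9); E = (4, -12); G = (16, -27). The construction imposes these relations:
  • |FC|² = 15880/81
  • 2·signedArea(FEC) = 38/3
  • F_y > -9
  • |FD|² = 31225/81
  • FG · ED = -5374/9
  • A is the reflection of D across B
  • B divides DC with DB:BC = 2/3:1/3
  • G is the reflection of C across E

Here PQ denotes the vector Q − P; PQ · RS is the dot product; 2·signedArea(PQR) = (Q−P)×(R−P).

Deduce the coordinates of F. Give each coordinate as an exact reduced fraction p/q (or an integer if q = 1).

1. F_x = 2/9  [2·signedArea(FEC) = 38/3 ∩ FG · ED = -5374/9]
2. F_y = -25/3  [2·signedArea(FEC) = 38/3 ∩ FG · ED = -5374/9]
   → F = (2/9, -25/3)

F = (2/9, -25/3)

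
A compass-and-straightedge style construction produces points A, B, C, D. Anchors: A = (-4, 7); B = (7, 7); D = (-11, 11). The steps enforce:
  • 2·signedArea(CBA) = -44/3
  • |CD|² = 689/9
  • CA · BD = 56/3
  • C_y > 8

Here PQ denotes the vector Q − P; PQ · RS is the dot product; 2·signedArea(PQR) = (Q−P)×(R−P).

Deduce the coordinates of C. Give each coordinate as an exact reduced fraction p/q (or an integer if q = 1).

C = (-8/3, 25/3)

1. C_x = -8/3  [2·signedArea(CBA) = -44/3 ∩ CA · BD = 56/3]
2. C_y = 25/3  [2·signedArea(CBA) = -44/3 ∩ CA · BD = 56/3]
   → C = (-8/3, 25/3)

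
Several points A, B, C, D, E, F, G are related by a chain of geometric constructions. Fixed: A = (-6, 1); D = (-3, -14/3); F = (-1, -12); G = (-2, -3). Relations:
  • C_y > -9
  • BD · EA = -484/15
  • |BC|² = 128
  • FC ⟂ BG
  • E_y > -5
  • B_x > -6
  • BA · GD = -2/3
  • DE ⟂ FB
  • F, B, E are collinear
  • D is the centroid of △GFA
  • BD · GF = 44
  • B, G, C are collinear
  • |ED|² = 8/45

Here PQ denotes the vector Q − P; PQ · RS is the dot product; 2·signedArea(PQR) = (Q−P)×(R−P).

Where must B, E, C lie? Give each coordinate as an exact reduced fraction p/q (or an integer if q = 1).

1. B_x = -5  [BA · GD = -2/3 ∩ BD · GF = 44]
2. B_y = 0  [BA · GD = -2/3 ∩ BD · GF = 44]
   → B = (-5, 0)
3. E_x = -17/5  [F, B, E are collinear ∩ DE ⟂ FB]
4. E_y = -24/5  [F, B, E are collinear ∩ DE ⟂ FB]
   → E = (-17/5, -24/5)
5. C_x = 3  [B, G, C are collinear ∩ FC ⟂ BG]
6. C_y = -8  [B, G, C are collinear ∩ FC ⟂ BG]
   → C = (3, -8)

B = (-5, 0)
C = (3, -8)
E = (-17/5, -24/5)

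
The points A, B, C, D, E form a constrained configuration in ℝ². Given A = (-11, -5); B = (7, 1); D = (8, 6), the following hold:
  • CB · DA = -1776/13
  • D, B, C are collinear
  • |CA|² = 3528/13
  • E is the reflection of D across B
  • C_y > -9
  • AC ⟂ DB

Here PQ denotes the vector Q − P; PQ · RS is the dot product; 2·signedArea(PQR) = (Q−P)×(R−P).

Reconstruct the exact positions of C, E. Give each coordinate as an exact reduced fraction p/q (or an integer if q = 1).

C = (67/13, -107/13)
E = (6, -4)

1. C_x = 67/13  [D, B, C are collinear ∩ AC ⟂ DB]
2. C_y = -107/13  [D, B, C are collinear ∩ AC ⟂ DB]
   → C = (67/13, -107/13)
3. E_x = 6  [E is the reflection of D across B]
4. E_y = -4  [E is the reflection of D across B]
   → E = (6, -4)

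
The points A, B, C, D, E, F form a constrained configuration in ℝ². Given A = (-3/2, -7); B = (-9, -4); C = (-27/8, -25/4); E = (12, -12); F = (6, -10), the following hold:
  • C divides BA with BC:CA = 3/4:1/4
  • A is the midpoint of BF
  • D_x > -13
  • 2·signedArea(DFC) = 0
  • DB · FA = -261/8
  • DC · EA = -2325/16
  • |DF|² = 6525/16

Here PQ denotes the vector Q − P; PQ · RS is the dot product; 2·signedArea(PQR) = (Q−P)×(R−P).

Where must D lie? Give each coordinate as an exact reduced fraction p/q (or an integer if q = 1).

1. D_x = -51/4  [2·signedArea(DFC) = 0 ∩ DC · EA = -2325/16]
2. D_y = -5/2  [2·signedArea(DFC) = 0 ∩ DC · EA = -2325/16]
   → D = (-51/4, -5/2)

D = (-51/4, -5/2)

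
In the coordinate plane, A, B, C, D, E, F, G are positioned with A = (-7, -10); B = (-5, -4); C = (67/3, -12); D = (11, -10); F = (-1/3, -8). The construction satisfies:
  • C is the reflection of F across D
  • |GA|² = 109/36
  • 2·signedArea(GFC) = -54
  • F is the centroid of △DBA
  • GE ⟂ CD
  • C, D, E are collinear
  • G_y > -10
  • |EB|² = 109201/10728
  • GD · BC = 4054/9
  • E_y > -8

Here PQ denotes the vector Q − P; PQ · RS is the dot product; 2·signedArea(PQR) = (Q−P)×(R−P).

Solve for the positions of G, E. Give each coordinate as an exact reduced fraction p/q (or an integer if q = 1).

1. G_x = -16/3  [2·signedArea(GFC) = -54 ∩ GD · BC = 4054/9]
2. G_y = -19/2  [2·signedArea(GFC) = -54 ∩ GD · BC = 4054/9]
   → G = (-16/3, -19/2)
3. E_x = -8807/1788  [C, D, E are collinear ∩ GE ⟂ CD]
4. E_y = -4285/596  [C, D, E are collinear ∩ GE ⟂ CD]
   → E = (-8807/1788, -4285/596)

E = (-8807/1788, -4285/596)
G = (-16/3, -19/2)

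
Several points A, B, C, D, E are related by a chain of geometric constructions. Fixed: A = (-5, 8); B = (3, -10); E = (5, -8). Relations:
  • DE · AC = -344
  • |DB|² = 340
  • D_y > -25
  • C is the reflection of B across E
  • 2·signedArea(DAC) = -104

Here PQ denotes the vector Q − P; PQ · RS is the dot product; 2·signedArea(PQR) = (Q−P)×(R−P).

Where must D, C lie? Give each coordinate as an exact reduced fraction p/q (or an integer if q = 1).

1. C_x = 7  [C is the reflection of B across E]
2. C_y = -6  [C is the reflection of B across E]
   → C = (7, -6)
3. D_x = 15  [2·signedArea(DAC) = -104 ∩ DE · AC = -344]
4. D_y = -24  [2·signedArea(DAC) = -104 ∩ DE · AC = -344]
   → D = (15, -24)

C = (7, -6)
D = (15, -24)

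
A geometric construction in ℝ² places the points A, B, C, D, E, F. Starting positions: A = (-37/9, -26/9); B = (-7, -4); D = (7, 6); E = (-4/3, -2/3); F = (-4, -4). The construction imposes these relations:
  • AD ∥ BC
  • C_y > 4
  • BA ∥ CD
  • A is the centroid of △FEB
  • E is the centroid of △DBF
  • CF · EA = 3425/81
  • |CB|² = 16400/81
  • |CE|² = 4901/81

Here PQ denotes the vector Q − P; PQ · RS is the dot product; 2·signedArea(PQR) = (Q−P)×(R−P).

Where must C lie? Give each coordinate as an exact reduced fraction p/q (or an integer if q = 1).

1. C_x = 37/9  [BA ∥ CD ∩ AD ∥ BC]
2. C_y = 44/9  [BA ∥ CD ∩ AD ∥ BC]
   → C = (37/9, 44/9)

C = (37/9, 44/9)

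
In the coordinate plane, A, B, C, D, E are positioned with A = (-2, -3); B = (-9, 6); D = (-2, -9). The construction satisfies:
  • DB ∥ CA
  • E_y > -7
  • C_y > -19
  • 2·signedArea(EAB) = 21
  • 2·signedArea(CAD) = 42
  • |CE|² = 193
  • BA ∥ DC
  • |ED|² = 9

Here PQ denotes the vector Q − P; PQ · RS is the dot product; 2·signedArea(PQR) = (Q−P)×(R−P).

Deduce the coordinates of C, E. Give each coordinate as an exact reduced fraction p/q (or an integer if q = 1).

C = (5, -18)
E = (-2, -6)

1. C_x = 5  [DB ∥ CA ∩ BA ∥ DC]
2. C_y = -18  [DB ∥ CA ∩ BA ∥ DC]
   → C = (5, -18)
3. E_x = -2  [line -9·x + -7·y + -60 = 0 ∩ |ED|² = 9]
4. E_y = -6  [line -9·x + -7·y + -60 = 0 ∩ |ED|² = 9]
   → E = (-2, -6)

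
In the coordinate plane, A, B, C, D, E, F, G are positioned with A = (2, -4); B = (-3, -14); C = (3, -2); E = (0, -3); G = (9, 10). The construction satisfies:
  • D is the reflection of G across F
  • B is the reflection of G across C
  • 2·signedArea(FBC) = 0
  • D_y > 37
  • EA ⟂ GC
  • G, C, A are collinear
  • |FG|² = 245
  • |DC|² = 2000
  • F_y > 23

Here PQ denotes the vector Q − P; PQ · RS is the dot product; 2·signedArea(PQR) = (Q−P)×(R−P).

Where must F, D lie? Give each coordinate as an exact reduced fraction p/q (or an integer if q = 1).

D = (23, 38)
F = (16, 24)

1. F_x = 16  [line -12·x + 6·y + 48 = 0 ∩ |FG|² = 245]
2. F_y = 24  [line -12·x + 6·y + 48 = 0 ∩ |FG|² = 245]
   → F = (16, 24)
3. D_x = 23  [D is the reflection of G across F]
4. D_y = 38  [D is the reflection of G across F]
   → D = (23, 38)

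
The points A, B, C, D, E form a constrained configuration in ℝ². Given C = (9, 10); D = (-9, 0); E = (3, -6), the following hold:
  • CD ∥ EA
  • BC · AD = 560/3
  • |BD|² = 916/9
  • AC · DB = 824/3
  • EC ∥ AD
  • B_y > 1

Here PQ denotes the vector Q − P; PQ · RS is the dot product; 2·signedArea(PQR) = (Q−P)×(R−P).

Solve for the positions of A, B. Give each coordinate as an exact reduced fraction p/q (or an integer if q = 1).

1. A_x = -15  [EC ∥ AD ∩ CD ∥ EA]
2. A_y = -16  [EC ∥ AD ∩ CD ∥ EA]
   → A = (-15, -16)
3. B_x = 1  [BC · AD = 560/3 ∩ AC · DB = 824/3]
4. B_y = 4/3  [BC · AD = 560/3 ∩ AC · DB = 824/3]
   → B = (1, 4/3)

A = (-15, -16)
B = (1, 4/3)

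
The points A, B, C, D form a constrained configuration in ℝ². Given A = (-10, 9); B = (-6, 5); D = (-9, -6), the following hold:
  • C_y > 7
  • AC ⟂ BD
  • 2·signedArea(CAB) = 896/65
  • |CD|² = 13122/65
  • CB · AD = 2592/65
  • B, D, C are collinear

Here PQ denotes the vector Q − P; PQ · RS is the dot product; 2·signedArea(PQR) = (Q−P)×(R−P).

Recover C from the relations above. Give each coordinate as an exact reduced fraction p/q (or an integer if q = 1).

C = (-342/65, 501/65)

1. C_x = -342/65  [B, D, C are collinear ∩ AC ⟂ BD]
2. C_y = 501/65  [B, D, C are collinear ∩ AC ⟂ BD]
   → C = (-342/65, 501/65)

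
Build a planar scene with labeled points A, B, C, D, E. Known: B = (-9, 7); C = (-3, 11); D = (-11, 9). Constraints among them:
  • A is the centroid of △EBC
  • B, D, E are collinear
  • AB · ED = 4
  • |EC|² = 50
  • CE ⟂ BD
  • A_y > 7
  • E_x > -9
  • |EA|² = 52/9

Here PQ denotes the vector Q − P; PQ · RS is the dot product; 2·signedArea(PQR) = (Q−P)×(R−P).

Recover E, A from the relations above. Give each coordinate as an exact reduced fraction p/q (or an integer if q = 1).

A = (-20/3, 8)
E = (-8, 6)

1. E_x = -8  [B, D, E are collinear ∩ CE ⟂ BD]
2. E_y = 6  [B, D, E are collinear ∩ CE ⟂ BD]
   → E = (-8, 6)
3. A_x = -20/3  [A is the centroid of △EBC]
4. A_y = 8  [A is the centroid of △EBC]
   → A = (-20/3, 8)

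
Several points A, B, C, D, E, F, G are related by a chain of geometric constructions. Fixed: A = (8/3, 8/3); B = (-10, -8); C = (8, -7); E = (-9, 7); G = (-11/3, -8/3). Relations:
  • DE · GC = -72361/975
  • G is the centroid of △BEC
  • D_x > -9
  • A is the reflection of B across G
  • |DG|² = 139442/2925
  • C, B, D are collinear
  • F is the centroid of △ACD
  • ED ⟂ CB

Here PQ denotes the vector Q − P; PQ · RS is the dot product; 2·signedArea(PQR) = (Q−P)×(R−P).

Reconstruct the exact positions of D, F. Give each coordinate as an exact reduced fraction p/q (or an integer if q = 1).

D = (-2656/325, -2567/325)
F = (2432/2925, -11926/2925)

1. D_x = -2656/325  [C, B, D are collinear ∩ ED ⟂ CB]
2. D_y = -2567/325  [C, B, D are collinear ∩ ED ⟂ CB]
   → D = (-2656/325, -2567/325)
3. F_x = 2432/2925  [F is the centroid of △ACD]
4. F_y = -11926/2925  [F is the centroid of △ACD]
   → F = (2432/2925, -11926/2925)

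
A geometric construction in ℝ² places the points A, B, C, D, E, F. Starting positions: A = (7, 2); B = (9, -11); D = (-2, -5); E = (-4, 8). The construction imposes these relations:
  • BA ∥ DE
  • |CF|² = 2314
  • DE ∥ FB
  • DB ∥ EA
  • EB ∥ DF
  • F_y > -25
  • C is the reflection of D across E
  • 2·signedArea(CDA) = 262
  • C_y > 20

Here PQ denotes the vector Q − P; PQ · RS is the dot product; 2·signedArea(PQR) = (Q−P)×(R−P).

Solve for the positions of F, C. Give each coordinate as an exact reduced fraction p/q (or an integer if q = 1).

C = (-6, 21)
F = (11, -24)

1. F_x = 11  [DE ∥ FB ∩ EB ∥ DF]
2. F_y = -24  [DE ∥ FB ∩ EB ∥ DF]
   → F = (11, -24)
3. C_x = -6  [C is the reflection of D across E]
4. C_y = 21  [C is the reflection of D across E]
   → C = (-6, 21)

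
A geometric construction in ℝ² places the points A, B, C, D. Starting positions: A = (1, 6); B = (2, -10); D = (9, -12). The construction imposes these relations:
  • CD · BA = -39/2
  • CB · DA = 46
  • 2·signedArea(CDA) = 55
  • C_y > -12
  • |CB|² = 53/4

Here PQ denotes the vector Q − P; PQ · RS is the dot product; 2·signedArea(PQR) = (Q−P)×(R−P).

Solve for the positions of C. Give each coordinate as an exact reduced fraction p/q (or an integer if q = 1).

C = (11/2, -11)

1. C_x = 11/2  [CB · DA = 46 ∩ 2·signedArea(CDA) = 55]
2. C_y = -11  [CB · DA = 46 ∩ 2·signedArea(CDA) = 55]
   → C = (11/2, -11)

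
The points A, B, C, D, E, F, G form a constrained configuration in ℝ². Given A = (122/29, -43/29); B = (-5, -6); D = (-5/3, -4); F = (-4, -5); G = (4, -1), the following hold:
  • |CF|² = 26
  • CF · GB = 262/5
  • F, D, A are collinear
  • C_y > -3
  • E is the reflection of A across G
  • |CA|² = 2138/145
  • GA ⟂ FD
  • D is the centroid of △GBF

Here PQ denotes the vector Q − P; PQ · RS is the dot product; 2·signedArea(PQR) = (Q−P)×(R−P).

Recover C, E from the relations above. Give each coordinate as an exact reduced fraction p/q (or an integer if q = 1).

C = (3/5, -14/5)
E = (110/29, -15/29)

1. C_x = 3/5  [line 9·x + 5·y + 43/5 = 0 ∩ |CA|² = 2138/145]
2. C_y = -14/5  [line 9·x + 5·y + 43/5 = 0 ∩ |CA|² = 2138/145]
   → C = (3/5, -14/5)
3. E_x = 110/29  [E is the reflection of A across G]
4. E_y = -15/29  [E is the reflection of A across G]
   → E = (110/29, -15/29)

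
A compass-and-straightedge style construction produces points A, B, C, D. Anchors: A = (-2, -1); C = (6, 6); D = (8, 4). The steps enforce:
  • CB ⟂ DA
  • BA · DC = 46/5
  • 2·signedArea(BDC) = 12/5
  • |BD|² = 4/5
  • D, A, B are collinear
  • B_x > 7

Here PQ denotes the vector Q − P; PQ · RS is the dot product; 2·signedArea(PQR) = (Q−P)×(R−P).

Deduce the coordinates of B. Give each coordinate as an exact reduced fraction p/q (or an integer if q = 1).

B = (36/5, 18/5)

1. B_x = 36/5  [D, A, B are collinear ∩ CB ⟂ DA]
2. B_y = 18/5  [D, A, B are collinear ∩ CB ⟂ DA]
   → B = (36/5, 18/5)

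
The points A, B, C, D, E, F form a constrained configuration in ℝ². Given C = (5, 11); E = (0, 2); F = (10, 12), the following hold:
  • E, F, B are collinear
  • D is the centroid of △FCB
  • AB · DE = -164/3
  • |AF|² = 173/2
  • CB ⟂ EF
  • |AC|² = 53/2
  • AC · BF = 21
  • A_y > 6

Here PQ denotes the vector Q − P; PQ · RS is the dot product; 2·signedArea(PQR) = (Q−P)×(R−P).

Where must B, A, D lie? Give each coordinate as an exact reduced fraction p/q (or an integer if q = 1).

1. B_x = 7  [E, F, B are collinear ∩ CB ⟂ EF]
2. B_y = 9  [E, F, B are collinear ∩ CB ⟂ EF]
   → B = (7, 9)
3. A_x = 5/2  [line -3·x + -3·y + 27 = 0 ∩ |AF|² = 173/2]
4. A_y = 13/2  [line -3·x + -3·y + 27 = 0 ∩ |AF|² = 173/2]
   → A = (5/2, 13/2)
5. D_x = 22/3  [D is the centroid of △FCB]
6. D_y = 32/3  [D is the centroid of △FCB]
   → D = (22/3, 32/3)

A = (5/2, 13/2)
B = (7, 9)
D = (22/3, 32/3)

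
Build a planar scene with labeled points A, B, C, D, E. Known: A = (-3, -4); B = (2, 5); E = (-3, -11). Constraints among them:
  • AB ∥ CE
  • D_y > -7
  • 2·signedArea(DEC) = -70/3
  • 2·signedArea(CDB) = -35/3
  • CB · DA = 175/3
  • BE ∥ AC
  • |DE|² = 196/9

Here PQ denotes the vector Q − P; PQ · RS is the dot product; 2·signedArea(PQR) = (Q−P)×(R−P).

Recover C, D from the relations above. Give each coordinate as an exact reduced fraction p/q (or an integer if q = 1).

C = (-8, -20)
D = (-3, -19/3)

1. C_x = -8  [AB ∥ CE ∩ BE ∥ AC]
2. C_y = -20  [AB ∥ CE ∩ BE ∥ AC]
   → C = (-8, -20)
3. D_x = -3  [2·signedArea(DEC) = -70/3 ∩ CB · DA = 175/3]
4. D_y = -19/3  [2·signedArea(DEC) = -70/3 ∩ CB · DA = 175/3]
   → D = (-3, -19/3)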